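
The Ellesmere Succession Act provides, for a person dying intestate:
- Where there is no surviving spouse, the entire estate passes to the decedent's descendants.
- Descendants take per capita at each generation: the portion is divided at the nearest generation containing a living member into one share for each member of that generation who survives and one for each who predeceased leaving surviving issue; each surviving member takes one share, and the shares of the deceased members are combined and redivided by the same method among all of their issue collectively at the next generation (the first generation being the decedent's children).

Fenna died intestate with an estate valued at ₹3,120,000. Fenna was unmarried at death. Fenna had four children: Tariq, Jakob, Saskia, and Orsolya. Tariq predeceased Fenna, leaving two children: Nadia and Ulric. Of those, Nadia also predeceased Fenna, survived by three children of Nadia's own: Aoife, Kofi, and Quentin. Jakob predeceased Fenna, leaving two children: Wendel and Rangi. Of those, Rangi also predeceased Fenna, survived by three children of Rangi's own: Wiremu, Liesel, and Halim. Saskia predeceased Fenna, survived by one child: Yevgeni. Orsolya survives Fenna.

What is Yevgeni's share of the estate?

The entire ₹3,120,000 passes to the descendants.
That amount (₹3,120,000) is divided at the children's generation into 4 shares of ₹780,000. Orsolya takes ₹780,000. The 3 shares of the deceased (Tariq, Jakob, and Saskia) are combined into a pool of ₹2,340,000.
That pool (₹2,340,000) is divided at the grandchildren's generation into 5 shares of ₹468,000. Ulric, Wendel, and Yevgeni each take ₹468,000. The 2 shares of the deceased (Nadia and Rangi) are combined into a pool of ₹936,000.
That pool (₹936,000) is divided at the great-grandchildren's generation equally among Aoife, Kofi, Quentin, Wiremu, Liesel, and Halim: ₹156,000 each.

Yevgeni receives ₹468,000.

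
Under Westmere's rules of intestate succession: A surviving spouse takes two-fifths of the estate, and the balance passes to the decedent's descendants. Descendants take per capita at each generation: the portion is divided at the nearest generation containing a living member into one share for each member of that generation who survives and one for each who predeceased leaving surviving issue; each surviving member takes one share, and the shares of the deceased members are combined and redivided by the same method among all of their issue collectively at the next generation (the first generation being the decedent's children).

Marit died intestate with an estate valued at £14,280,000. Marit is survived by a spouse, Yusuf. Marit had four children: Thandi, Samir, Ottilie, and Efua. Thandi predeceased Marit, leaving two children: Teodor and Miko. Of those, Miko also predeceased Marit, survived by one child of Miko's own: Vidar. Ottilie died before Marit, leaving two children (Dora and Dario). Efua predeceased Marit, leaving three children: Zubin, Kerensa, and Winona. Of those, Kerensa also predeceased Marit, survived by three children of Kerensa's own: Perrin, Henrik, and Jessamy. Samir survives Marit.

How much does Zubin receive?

Zubin receives £918,000.

Yusuf takes two-fifths of £14,280,000 = £5,712,000. The remaining £8,568,000 passes to the descendants.
The descendants' portion (£8,568,000) is divided at the children's generation into 4 shares of £2,142,000. Samir takes £2,142,000. The 3 shares of the deceased (Thandi, Ottilie, and Efua) are combined into a pool of £6,426,000.
That pool (£6,426,000) is divided at the grandchildren's generation into 7 shares of £918,000. Teodor, Dora, Dario, Zubin, and Winona each take £918,000. The 2 shares of the deceased (Miko and Kerensa) are combined into a pool of £1,836,000.
That pool (£1,836,000) is divided at the great-grandchildren's generation equally among Vidar, Perrin, Henrik, and Jessamy: £459,000 each.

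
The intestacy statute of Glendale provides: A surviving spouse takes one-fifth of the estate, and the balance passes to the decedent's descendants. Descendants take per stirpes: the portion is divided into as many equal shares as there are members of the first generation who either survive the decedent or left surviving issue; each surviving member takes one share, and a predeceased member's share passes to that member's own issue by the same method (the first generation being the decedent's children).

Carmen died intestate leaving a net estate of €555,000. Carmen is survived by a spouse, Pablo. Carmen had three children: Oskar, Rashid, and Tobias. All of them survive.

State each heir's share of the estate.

Pablo: €111,000; Oskar: €148,000; Rashid: €148,000; Tobias: €148,000

Pablo takes one-fifth of €555,000 = €111,000. The remaining €444,000 passes to the descendants.
The descendants' portion (€444,000) is divided into 3 shares of €148,000: Oskar, Rashid, and Tobias each take €148,000.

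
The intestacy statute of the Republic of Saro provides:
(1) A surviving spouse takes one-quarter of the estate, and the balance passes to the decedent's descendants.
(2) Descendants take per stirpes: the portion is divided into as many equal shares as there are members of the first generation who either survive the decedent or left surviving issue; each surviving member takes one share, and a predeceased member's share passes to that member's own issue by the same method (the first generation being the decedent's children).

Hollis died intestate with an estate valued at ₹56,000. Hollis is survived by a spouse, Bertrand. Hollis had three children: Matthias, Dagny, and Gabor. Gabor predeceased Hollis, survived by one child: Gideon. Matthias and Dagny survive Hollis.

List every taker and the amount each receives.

Bertrand: ₹14,000; Matthias: ₹14,000; Dagny: ₹14,000; Gideon: ₹14,000

Bertrand takes one-quarter of ₹56,000 = ₹14,000. The remaining ₹42,000 passes to the descendants.
The descendants' portion (₹42,000) is divided into 3 shares of ₹14,000: Matthias and Dagny each take ₹14,000; Gabor's ₹14,000 share passes to Gabor's issue.
Gabor's share (₹14,000) passes entirely to Gideon.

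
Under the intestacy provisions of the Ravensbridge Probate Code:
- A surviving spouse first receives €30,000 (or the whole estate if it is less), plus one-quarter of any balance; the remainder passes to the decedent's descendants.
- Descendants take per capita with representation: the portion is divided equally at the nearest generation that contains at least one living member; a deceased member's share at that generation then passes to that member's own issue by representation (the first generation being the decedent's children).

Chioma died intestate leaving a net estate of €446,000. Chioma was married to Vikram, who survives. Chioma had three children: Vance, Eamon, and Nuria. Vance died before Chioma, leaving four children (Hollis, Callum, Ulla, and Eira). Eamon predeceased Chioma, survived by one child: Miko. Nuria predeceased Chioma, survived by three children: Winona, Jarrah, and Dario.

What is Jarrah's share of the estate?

Jarrah receives €39,000.

Vikram first takes €30,000, leaving a balance of €416,000. Vikram then takes one-quarter of the balance (€104,000), for a total of €134,000. The remaining €312,000 passes to the descendants.
No child survives, so the initial division is made at the grandchildren's generation.
The descendants' portion (€312,000) is divided into 8 shares of €39,000: Hollis, Callum, Ulla, Eira, Miko, Winona, Jarrah, and Dario each take €39,000.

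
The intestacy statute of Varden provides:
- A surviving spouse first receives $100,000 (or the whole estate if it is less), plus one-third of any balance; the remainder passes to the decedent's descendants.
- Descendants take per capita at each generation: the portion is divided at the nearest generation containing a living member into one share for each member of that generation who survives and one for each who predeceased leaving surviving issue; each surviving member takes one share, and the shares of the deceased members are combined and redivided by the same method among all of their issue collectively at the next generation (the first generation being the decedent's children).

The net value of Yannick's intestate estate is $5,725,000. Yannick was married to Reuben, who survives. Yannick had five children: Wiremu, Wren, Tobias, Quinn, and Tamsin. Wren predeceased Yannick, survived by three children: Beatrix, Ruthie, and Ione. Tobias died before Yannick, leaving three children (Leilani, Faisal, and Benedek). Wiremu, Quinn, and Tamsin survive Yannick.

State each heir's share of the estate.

Reuben first takes $100,000, leaving a balance of $5,625,000. Reuben then takes one-third of the balance ($1,875,000), for a total of $1,975,000. The remaining $3,750,000 passes to the descendants.
The descendants' portion ($3,750,000) is divided at the children's generation into 5 shares of $750,000. Wiremu, Quinn, and Tamsin each take $750,000. The 2 shares of the deceased (Wren and Tobias) are combined into a pool of $1,500,000.
That pool ($1,500,000) is divided at the grandchildren's generation equally among Beatrix, Ruthie, Ione, Leilani, Faisal, and Benedek: $250,000 each.

Reuben: $1,975,000; Wiremu: $750,000; Beatrix: $250,000; Ruthie: $250,000; Ione: $250,000; Leilani: $250,000; Faisal: $250,000; Benedek: $250,000; Quinn: $750,000; Tamsin: $750,000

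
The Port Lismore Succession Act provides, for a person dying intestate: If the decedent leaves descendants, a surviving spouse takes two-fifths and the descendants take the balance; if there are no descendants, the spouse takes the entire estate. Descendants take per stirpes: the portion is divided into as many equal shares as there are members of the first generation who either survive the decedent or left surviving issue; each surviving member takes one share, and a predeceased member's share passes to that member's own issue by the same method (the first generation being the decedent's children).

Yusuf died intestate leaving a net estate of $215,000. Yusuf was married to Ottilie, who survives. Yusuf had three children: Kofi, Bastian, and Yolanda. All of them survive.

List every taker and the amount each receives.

Ottilie takes two-fifths of $215,000 = $86,000. The remaining $129,000 passes to the descendants.
The descendants' portion ($129,000) is divided into 3 shares of $43,000: Kofi, Bastian, and Yolanda each take $43,000.

Ottilie: $86,000; Kofi: $43,000; Bastian: $43,000; Yolanda: $43,000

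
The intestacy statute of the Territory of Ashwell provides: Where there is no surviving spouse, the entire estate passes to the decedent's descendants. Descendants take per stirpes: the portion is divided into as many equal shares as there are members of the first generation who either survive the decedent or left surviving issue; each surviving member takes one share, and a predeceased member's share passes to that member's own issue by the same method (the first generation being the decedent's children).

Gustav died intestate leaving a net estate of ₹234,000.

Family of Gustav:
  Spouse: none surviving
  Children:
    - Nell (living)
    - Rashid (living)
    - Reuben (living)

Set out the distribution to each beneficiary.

The entire ₹234,000 passes to the descendants.
That amount (₹234,000) is divided into 3 shares of ₹78,000: Nell, Rashid, and Reuben each take ₹78,000.

Nell: ₹78,000; Rashid: ₹78,000; Reuben: ₹78,000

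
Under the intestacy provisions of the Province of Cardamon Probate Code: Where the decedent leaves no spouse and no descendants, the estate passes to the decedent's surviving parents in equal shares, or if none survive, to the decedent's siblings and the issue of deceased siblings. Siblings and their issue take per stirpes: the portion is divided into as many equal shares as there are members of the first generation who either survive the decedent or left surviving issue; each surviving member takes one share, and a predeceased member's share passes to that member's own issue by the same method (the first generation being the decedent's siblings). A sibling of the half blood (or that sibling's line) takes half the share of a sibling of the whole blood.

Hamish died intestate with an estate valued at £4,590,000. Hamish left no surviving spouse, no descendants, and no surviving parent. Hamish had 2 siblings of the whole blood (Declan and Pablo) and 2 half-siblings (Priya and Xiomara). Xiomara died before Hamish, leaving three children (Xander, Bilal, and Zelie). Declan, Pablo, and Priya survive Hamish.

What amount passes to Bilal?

Bilal receives £255,000.

The entire £4,590,000 passes to the siblings and their issue.
Counting each half-blood sibling's line as half a unit, there are 3 units in £4,590,000, so one unit is £1,530,000. Whole-blood lines (Declan and Pablo) take £1,530,000 each; half-blood lines (Priya and Xiomara) take £765,000 each.
Xiomara's share (£765,000) is divided into 3 shares of £255,000: Xander, Bilal, and Zelie each take £255,000.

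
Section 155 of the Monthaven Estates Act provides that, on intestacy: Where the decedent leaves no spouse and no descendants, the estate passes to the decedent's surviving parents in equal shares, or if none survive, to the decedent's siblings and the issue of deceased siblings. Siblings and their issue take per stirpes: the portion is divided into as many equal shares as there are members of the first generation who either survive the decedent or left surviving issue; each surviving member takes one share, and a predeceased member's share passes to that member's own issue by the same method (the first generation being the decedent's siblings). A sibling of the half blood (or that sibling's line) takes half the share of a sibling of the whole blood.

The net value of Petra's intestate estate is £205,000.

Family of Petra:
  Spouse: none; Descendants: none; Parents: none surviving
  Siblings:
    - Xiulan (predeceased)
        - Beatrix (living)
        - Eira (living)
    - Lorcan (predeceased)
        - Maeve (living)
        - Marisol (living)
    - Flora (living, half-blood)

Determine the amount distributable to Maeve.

Maeve receives £41,000.

The entire £205,000 passes to the siblings and their issue.
Counting each half-blood sibling's line as half a unit, there are 5/2 units in £205,000, so one unit is £82,000. Whole-blood lines (Xiulan and Lorcan) take £82,000 each; half-blood lines (Flora) take £41,000 each.
Xiulan's share (£82,000) is divided into 2 shares of £41,000: Beatrix and Eira each take £41,000.
Lorcan's share (£82,000) is divided into 2 shares of £41,000: Maeve and Marisol each take £41,000.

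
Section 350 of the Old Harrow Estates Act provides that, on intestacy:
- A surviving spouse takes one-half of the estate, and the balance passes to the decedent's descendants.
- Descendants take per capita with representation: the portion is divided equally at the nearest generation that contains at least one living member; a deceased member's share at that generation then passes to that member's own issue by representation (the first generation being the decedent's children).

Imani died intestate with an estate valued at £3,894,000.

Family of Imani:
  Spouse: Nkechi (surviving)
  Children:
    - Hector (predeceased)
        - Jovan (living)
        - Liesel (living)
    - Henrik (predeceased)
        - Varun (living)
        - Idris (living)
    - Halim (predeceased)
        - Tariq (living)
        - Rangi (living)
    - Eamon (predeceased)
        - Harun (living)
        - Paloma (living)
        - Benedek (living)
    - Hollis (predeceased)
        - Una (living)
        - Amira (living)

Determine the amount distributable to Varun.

Nkechi takes one-half of £3,894,000 = £1,947,000. The remaining £1,947,000 passes to the descendants.
No child survives, so the initial division is made at the grandchildren's generation.
The descendants' portion (£1,947,000) is divided into 11 shares of £177,000: Jovan, Liesel, Varun, Idris, Tariq, Rangi, Harun, Paloma, Benedek, Una, and Amira each take £177,000.

Varun receives £177,000.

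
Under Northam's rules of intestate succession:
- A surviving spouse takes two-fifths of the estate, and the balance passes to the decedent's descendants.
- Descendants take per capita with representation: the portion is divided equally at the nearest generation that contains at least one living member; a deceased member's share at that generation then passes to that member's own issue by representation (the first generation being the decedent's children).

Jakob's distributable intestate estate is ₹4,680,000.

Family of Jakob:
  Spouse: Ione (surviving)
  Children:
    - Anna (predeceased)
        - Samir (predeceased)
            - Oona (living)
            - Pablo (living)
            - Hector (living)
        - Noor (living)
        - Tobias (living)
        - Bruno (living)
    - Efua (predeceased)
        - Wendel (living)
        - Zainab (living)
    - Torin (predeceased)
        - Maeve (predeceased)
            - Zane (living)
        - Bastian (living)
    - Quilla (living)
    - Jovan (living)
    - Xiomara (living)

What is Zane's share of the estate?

Ione takes two-fifths of ₹4,680,000 = ₹1,872,000. The remaining ₹2,808,000 passes to the descendants.
The descendants' portion (₹2,808,000) is divided into 6 shares of ₹468,000: Quilla, Jovan, and Xiomara each take ₹468,000; Anna's ₹468,000 share passes to Anna's issue; Efua's ₹468,000 share passes to Efua's issue; Torin's ₹468,000 share passes to Torin's issue.
Anna's share (₹468,000) is divided into 4 shares of ₹117,000: Noor, Tobias, and Bruno each take ₹117,000; Samir's ₹117,000 share passes to Samir's issue.
Samir's share (₹117,000) is divided into 3 shares of ₹39,000: Oona, Pablo, and Hector each take ₹39,000.
Efua's share (₹468,000) is divided into 2 shares of ₹234,000: Wendel and Zainab each take ₹234,000.
Torin's share (₹468,000) is divided into 2 shares of ₹234,000: Bastian takes ₹234,000; Maeve's ₹234,000 share passes to Maeve's issue.
Maeve's share (₹234,000) passes entirely to Zane.

Zane receives ₹234,000.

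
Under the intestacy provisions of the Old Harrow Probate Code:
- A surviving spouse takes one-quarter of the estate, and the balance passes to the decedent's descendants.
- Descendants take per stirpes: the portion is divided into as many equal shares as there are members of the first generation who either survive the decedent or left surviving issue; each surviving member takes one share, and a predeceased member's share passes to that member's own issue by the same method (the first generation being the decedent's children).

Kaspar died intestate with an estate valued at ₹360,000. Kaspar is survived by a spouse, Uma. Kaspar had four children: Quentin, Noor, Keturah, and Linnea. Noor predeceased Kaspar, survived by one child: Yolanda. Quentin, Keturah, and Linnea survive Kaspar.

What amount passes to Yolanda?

Yolanda receives ₹67,500.

Uma takes one-quarter of ₹360,000 = ₹90,000. The remaining ₹270,000 passes to the descendants.
The descendants' portion (₹270,000) is divided into 4 shares of ₹67,500: Quentin, Keturah, and Linnea each take ₹67,500; Noor's ₹67,500 share passes to Noor's issue.
Noor's share (₹67,500) passes entirely to Yolanda.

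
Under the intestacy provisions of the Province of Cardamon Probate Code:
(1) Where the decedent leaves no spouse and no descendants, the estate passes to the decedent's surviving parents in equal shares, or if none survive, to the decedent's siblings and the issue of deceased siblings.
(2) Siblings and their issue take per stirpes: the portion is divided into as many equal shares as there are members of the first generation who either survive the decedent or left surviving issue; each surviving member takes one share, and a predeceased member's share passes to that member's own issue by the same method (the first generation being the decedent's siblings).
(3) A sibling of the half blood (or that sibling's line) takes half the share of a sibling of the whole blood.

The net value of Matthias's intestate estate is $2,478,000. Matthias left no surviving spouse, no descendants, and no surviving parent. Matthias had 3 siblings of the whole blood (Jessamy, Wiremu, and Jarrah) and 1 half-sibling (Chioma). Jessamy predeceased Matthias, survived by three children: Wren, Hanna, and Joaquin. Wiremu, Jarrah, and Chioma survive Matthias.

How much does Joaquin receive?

Joaquin receives $236,000.

The entire $2,478,000 passes to the siblings and their issue.
Counting each half-blood sibling's line as half a unit, there are 7/2 units in $2,478,000, so one unit is $708,000. Whole-blood lines (Jessamy, Wiremu, and Jarrah) take $708,000 each; half-blood lines (Chioma) take $354,000 each.
Jessamy's share ($708,000) is divided into 3 shares of $236,000: Wren, Hanna, and Joaquin each take $236,000.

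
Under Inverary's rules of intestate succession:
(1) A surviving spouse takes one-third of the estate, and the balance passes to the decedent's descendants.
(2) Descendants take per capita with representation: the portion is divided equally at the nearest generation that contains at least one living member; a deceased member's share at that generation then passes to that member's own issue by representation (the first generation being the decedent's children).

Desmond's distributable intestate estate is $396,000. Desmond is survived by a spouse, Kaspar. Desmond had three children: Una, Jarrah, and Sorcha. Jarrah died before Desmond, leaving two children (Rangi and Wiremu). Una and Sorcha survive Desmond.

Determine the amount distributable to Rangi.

Rangi receives $44,000.

Kaspar takes one-third of $396,000 = $132,000. The remaining $264,000 passes to the descendants.
The descendants' portion ($264,000) is divided into 3 shares of $88,000: Una and Sorcha each take $88,000; Jarrah's $88,000 share passes to Jarrah's issue.
Jarrah's share ($88,000) is divided into 2 shares of $44,000: Rangi and Wiremu each take $44,000.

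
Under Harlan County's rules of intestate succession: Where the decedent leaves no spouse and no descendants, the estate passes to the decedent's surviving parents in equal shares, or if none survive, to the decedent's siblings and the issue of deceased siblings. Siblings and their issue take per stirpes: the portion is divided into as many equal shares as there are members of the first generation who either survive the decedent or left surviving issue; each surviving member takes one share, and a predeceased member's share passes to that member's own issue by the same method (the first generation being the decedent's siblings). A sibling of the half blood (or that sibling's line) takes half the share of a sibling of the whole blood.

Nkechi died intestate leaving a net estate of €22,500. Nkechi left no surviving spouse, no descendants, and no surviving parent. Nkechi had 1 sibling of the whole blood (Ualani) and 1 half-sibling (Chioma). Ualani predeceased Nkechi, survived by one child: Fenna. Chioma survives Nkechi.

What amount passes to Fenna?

Fenna receives €15,000.

The entire €22,500 passes to the siblings and their issue.
Counting each half-blood sibling's line as half a unit, there are 3/2 units in €22,500, so one unit is €15,000. Whole-blood lines (Ualani) take €15,000 each; half-blood lines (Chioma) take €7,500 each.
Ualani's share (€15,000) passes entirely to Fenna.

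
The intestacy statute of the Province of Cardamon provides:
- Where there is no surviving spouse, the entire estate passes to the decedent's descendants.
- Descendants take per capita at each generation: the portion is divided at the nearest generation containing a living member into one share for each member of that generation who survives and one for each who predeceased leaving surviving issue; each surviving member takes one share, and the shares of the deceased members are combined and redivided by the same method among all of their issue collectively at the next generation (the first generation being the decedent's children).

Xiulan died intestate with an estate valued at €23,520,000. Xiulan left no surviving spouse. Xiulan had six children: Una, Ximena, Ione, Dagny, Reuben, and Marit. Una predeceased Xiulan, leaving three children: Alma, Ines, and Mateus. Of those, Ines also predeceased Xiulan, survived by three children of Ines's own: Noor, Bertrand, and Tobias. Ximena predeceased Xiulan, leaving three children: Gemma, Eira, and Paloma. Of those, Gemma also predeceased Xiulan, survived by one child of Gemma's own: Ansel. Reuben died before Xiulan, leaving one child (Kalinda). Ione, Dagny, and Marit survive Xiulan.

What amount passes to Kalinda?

The entire €23,520,000 passes to the descendants.
That amount (€23,520,000) is divided at the children's generation into 6 shares of €3,920,000. Ione, Dagny, and Marit each take €3,920,000. The 3 shares of the deceased (Una, Ximena, and Reuben) are combined into a pool of €11,760,000.
That pool (€11,760,000) is divided at the grandchildren's generation into 7 shares of €1,680,000. Alma, Mateus, Eira, Paloma, and Kalinda each take €1,680,000. The 2 shares of the deceased (Ines and Gemma) are combined into a pool of €3,360,000.
That pool (€3,360,000) is divided at the great-grandchildren's generation equally among Noor, Bertrand, Tobias, and Ansel: €840,000 each.

Kalinda receives €1,680,000.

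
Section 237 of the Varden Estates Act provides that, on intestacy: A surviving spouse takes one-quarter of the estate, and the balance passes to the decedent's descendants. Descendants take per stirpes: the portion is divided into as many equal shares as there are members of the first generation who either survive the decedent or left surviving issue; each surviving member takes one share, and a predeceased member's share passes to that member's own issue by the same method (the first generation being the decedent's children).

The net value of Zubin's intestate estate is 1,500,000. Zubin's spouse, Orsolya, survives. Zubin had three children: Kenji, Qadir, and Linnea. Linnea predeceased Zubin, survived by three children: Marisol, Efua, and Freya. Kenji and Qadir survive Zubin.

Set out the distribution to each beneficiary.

Orsolya takes one-quarter of 1,500,000 = 375,000. The remaining 1,125,000 passes to the descendants.
The descendants' portion (1,125,000) is divided into 3 shares of 375,000: Kenji and Qadir each take 375,000; Linnea's 375,000 share passes to Linnea's issue.
Linnea's share (375,000) is divided into 3 shares of 125,000: Marisol, Efua, and Freya each take 125,000.

Orsolya: 375,000; Kenji: 375,000; Qadir: 375,000; Marisol: 125,000; Efua: 125,000; Freya: 125,000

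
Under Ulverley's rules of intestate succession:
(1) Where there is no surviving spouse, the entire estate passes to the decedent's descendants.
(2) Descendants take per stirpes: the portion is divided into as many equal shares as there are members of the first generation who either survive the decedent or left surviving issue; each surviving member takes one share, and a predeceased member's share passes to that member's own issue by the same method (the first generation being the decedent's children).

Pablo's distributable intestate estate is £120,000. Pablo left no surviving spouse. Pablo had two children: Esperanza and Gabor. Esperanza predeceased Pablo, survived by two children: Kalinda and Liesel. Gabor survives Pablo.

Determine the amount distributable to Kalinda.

Kalinda receives £30,000.

The entire £120,000 passes to the descendants.
That amount (£120,000) is divided into 2 shares of £60,000: Gabor takes £60,000; Esperanza's £60,000 share passes to Esperanza's issue.
Esperanza's share (£60,000) is divided into 2 shares of £30,000: Kalinda and Liesel each take £30,000.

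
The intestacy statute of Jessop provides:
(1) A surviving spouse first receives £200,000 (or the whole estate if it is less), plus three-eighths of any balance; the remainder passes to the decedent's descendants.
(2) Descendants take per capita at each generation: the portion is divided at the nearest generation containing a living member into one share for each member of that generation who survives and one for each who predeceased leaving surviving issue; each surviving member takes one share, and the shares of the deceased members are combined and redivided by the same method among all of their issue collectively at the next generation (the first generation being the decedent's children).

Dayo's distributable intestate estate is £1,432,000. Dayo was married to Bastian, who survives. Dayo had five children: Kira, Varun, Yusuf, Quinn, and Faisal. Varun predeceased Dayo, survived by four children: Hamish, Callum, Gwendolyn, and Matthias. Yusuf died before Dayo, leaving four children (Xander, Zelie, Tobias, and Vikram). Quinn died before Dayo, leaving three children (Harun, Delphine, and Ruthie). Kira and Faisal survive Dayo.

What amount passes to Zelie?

Zelie receives £42,000.

Bastian first takes £200,000, leaving a balance of £1,232,000. Bastian then takes three-eighths of the balance (£462,000), for a total of £662,000. The remaining £770,000 passes to the descendants.
The descendants' portion (£770,000) is divided at the children's generation into 5 shares of £154,000. Kira and Faisal each take £154,000. The 3 shares of the deceased (Varun, Yusuf, and Quinn) are combined into a pool of £462,000.
That pool (£462,000) is divided at the grandchildren's generation equally among Hamish, Callum, Gwendolyn, Matthias, Xander, Zelie, Tobias, Vikram, Harun, Delphine, and Ruthie: £42,000 each.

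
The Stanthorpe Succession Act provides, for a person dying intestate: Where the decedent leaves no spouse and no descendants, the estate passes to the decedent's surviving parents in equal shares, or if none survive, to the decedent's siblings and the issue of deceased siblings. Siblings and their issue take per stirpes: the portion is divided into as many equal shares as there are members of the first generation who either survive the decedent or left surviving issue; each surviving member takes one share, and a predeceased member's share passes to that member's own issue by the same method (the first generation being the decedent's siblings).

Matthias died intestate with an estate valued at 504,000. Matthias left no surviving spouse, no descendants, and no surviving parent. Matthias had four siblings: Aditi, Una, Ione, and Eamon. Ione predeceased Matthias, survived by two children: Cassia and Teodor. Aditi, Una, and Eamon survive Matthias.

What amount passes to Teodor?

The entire 504,000 passes to the siblings and their issue.
That amount (504,000) is divided into 4 shares of 126,000: Aditi, Una, and Eamon each take 126,000; Ione's 126,000 share passes to Ione's issue.
Ione's share (126,000) is divided into 2 shares of 63,000: Cassia and Teodor each take 63,000.

Teodor receives 63,000.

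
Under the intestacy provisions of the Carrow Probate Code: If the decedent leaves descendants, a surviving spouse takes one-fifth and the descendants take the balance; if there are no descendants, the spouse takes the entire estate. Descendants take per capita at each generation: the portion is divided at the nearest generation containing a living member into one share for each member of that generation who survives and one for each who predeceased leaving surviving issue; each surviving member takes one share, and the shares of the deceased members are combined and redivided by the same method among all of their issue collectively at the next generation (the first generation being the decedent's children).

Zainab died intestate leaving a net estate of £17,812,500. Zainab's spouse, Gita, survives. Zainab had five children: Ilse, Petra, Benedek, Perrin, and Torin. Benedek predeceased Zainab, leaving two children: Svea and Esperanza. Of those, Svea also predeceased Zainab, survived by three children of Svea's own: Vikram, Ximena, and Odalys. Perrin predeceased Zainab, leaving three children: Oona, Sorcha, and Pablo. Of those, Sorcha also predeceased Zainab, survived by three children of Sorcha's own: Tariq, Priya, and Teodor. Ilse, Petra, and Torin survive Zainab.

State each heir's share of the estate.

Gita: £3,562,500; Ilse: £2,850,000; Petra: £2,850,000; Vikram: £380,000; Ximena: £380,000; Odalys: £380,000; Esperanza: £1,140,000; Oona: £1,140,000; Tariq: £380,000; Priya: £380,000; Teodor: £380,000; Pablo: £1,140,000; Torin: £2,850,000

Gita takes one-fifth of £17,812,500 = £3,562,500. The remaining £14,250,000 passes to the descendants.
The descendants' portion (£14,250,000) is divided at the children's generation into 5 shares of £2,850,000. Ilse, Petra, and Torin each take £2,850,000. The 2 shares of the deceased (Benedek and Perrin) are combined into a pool of £5,700,000.
That pool (£5,700,000) is divided at the grandchildren's generation into 5 shares of £1,140,000. Esperanza, Oona, and Pablo each take £1,140,000. The 2 shares of the deceased (Svea and Sorcha) are combined into a pool of £2,280,000.
That pool (£2,280,000) is divided at the great-grandchildren's generation equally among Vikram, Ximena, Odalys, Tariq, Priya, and Teodor: £380,000 each.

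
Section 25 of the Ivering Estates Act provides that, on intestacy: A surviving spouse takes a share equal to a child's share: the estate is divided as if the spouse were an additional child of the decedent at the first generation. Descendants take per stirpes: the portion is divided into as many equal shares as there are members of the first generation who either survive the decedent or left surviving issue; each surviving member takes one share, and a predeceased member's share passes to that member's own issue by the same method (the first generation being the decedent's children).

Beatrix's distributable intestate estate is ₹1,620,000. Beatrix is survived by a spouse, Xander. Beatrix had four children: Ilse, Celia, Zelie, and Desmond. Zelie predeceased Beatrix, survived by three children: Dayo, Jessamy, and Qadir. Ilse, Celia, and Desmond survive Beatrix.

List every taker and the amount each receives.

Xander: ₹324,000; Ilse: ₹324,000; Celia: ₹324,000; Dayo: ₹108,000; Jessamy: ₹108,000; Qadir: ₹108,000; Desmond: ₹324,000

The spouse counts as an additional share at the children's level, so there are 5 primary shares of ₹324,000. Xander takes one such share (₹324,000).
The children's combined portion (₹1,296,000) is divided into 4 shares of ₹324,000: Ilse, Celia, and Desmond each take ₹324,000; Zelie's ₹324,000 share passes to Zelie's issue.
Zelie's share (₹324,000) is divided into 3 shares of ₹108,000: Dayo, Jessamy, and Qadir each take ₹108,000.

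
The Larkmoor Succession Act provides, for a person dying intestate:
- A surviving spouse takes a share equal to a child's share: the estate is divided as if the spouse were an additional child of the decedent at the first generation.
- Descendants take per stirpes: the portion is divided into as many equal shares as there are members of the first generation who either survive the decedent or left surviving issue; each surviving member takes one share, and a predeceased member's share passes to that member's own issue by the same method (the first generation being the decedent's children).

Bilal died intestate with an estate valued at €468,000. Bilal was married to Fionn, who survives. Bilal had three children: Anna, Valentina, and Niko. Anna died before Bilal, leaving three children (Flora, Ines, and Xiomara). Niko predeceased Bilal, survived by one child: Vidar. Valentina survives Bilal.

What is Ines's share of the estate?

The spouse counts as an additional share at the children's level, so there are 4 primary shares of €117,000. Fionn takes one such share (€117,000).
The children's combined portion (€351,000) is divided into 3 shares of €117,000: Valentina takes €117,000; Anna's €117,000 share passes to Anna's issue; Niko's €117,000 share passes to Niko's issue.
Anna's share (€117,000) is divided into 3 shares of €39,000: Flora, Ines, and Xiomara each take €39,000.
Niko's share (€117,000) passes entirely to Vidar.

Ines receives €39,000.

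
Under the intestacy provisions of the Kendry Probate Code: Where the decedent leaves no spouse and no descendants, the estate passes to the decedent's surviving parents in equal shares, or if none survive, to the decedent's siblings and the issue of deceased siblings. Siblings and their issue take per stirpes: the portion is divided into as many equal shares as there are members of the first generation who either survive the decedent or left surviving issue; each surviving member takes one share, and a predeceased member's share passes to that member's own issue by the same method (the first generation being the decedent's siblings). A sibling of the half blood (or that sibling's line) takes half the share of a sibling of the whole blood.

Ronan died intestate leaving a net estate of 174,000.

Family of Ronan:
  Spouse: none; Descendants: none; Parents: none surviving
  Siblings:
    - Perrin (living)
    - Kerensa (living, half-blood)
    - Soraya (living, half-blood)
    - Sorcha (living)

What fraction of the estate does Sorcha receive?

The entire 174,000 passes to the siblings and their issue.
Counting each half-blood sibling's line as half a unit, there are 3 units in 174,000, so one unit is 58,000. Whole-blood lines (Perrin and Sorcha) take 58,000 each; half-blood lines (Kerensa and Soraya) take 29,000 each.

Sorcha receives 1/3 of the estate.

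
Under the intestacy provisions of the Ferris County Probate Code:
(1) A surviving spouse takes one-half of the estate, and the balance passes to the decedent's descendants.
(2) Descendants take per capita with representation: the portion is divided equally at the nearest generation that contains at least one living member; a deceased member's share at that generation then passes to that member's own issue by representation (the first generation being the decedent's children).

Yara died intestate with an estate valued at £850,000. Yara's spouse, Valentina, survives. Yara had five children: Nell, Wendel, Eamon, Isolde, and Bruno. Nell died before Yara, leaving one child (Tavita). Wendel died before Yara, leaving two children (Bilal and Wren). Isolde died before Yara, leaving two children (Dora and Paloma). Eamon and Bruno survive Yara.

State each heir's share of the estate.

Valentina takes one-half of £850,000 = £425,000. The remaining £425,000 passes to the descendants.
The descendants' portion (£425,000) is divided into 5 shares of £85,000: Eamon and Bruno each take £85,000; Nell's £85,000 share passes to Nell's issue; Wendel's £85,000 share passes to Wendel's issue; Isolde's £85,000 share passes to Isolde's issue.
Nell's share (£85,000) passes entirely to Tavita.
Wendel's share (£85,000) is divided into 2 shares of £42,500: Bilal and Wren each take £42,500.
Isolde's share (£85,000) is divided into 2 shares of £42,500: Dora and Paloma each take £42,500.

Valentina: £425,000; Tavita: £85,000; Bilal: £42,500; Wren: £42,500; Eamon: £85,000; Dora: £42,500; Paloma: £42,500; Bruno: £85,000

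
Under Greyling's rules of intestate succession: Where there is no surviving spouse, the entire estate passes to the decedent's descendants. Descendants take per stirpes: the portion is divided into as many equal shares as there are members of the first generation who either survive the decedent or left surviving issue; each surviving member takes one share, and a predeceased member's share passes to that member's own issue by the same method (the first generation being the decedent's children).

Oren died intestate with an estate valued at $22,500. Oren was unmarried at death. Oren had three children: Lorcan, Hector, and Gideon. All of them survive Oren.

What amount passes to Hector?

Hector receives $7,500.

The entire $22,500 passes to the descendants.
That amount ($22,500) is divided into 3 shares of $7,500: Lorcan, Hector, and Gideon each take $7,500.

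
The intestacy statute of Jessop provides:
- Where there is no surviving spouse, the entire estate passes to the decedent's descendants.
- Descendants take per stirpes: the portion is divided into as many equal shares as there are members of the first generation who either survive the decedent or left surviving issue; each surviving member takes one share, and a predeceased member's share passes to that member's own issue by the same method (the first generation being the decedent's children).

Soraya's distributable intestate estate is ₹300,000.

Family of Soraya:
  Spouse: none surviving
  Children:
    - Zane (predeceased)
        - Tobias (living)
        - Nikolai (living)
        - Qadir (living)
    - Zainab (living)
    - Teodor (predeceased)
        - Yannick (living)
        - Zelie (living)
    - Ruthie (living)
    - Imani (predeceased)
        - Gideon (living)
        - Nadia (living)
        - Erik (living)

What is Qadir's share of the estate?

The entire ₹300,000 passes to the descendants.
That amount (₹300,000) is divided into 5 shares of ₹60,000: Zainab and Ruthie each take ₹60,000; Zane's ₹60,000 share passes to Zane's issue; Teodor's ₹60,000 share passes to Teodor's issue; Imani's ₹60,000 share passes to Imani's issue.
Zane's share (₹60,000) is divided into 3 shares of ₹20,000: Tobias, Nikolai, and Qadir each take ₹20,000.
Teodor's share (₹60,000) is divided into 2 shares of ₹30,000: Yannick and Zelie each take ₹30,000.
Imani's share (₹60,000) is divided into 3 shares of ₹20,000: Gideon, Nadia, and Erik each take ₹20,000.

Qadir receives ₹20,000.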